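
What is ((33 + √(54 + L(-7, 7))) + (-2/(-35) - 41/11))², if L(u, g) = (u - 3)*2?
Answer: 132548914/148225 + 22584*√34/385 ≈ 1236.3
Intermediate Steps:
L(u, g) = -6 + 2*u (L(u, g) = (-3 + u)*2 = -6 + 2*u)
((33 + √(54 + L(-7, 7))) + (-2/(-35) - 41/11))² = ((33 + √(54 + (-6 + 2*(-7)))) + (-2/(-35) - 41/11))² = ((33 + √(54 + (-6 - 14))) + (-2*(-1/35) - 41*1/11))² = ((33 + √(54 - 20)) + (2/35 - 41/11))² = ((33 + √34) - 1413/385)² = (11292/385 + √34)²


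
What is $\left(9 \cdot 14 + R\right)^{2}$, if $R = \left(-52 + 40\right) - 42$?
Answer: $5184$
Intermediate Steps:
$R = -54$ ($R = -12 - 42 = -54$)
$\left(9 \cdot 14 + R\right)^{2} = \left(9 \cdot 14 - 54\right)^{2} = \left(126 - 54\right)^{2} = 72^{2} = 5184$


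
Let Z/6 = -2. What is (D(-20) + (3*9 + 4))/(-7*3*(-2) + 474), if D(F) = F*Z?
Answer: 271/516 ≈ 0.52519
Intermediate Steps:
Z = -12 (Z = 6*(-2) = -12)
D(F) = -12*F (D(F) = F*(-12) = -12*F)
(D(-20) + (3*9 + 4))/(-7*3*(-2) + 474) = (-12*(-20) + (3*9 + 4))/(-7*3*(-2) + 474) = (240 + (27 + 4))/(-21*(-2) + 474) = (240 + 31)/(42 + 474) = 271/516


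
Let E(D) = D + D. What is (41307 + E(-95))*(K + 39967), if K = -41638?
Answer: -68706507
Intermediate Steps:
E(D) = 2*D
(41307 + E(-95))*(K + 39967) = (41307 + 2*(-95))*(-41638 + 39967) = (41307 - 190)*(-1671) = 41117*(-1671) = -68706507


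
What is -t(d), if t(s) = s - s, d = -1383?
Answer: 0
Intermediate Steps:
t(s) = 0
-t(d) = -1*0 = 0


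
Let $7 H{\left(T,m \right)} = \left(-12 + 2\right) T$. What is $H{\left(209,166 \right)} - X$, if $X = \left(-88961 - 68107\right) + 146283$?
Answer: $\frac{73405}{7} \approx 10486.0$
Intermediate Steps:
$H{\left(T,m \right)} = - \frac{10 T}{7}$ ($H{\left(T,m \right)} = \frac{\left(-12 + 2\right) T}{7} = \frac{\left(-10\right) T}{7} = - \frac{10 T}{7}$)
$X = -10785$ ($X = -157068 + 146283 = -10785$)
$H{\left(209,166 \right)} - X = \left(- \frac{10}{7}\right) 209 - -10785 = - \frac{2090}{7} + 10785 = \frac{73405}{7}$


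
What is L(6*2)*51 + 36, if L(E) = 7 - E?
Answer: -219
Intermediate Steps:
L(6*2)*51 + 36 = (7 - 6*2)*51 + 36 = (7 - 1*12)*51 + 36 = (7 - 12)*51 + 36 = -5*51 + 36 = -255 + 36 = -219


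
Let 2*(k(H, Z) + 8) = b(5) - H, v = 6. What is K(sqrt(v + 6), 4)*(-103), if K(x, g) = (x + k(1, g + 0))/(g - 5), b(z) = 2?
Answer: -1545/2 + 206*sqrt(3) ≈ -415.70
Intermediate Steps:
k(H, Z) = -7 - H/2 (k(H, Z) = -8 + (2 - H)/2 = -8 + (1 - H/2) = -7 - H/2)
K(x, g) = (-15/2 + x)/(-5 + g) (K(x, g) = (x + (-7 - 1/2*1))/(g - 5) = (x + (-7 - 1/2))/(-5 + g) = (x - 15/2)/(-5 + g) = (-15/2 + x)/(-5 + g))
K(sqrt(v + 6), 4)*(-103) = ((-15/2 + sqrt(6 + 6))/(-5 + 4))*(-103) = ((-15/2 + sqrt(12))/(-1))*(-103) = -(-15/2 + 2*sqrt(3))*(-103) = (15/2 - 2*sqrt(3))*(-103) = -1545/2 + 206*sqrt(3)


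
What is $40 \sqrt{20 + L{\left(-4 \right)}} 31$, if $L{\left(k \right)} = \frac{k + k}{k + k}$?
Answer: $1240 \sqrt{21} \approx 5682.4$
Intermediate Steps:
$L{\left(k \right)} = 1$ ($L{\left(k \right)} = \frac{2 k}{2 k} = 2 k \frac{1}{2 k} = 1$)
$40 \sqrt{20 + L{\left(-4 \right)}} 31 = 40 \sqrt{20 + 1} \cdot 31 = 40 \sqrt{21} \cdot 31 = 1240 \sqrt{21}$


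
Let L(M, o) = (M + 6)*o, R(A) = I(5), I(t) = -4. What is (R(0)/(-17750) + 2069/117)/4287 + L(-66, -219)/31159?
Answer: 59065049566331/138704713041375 ≈ 0.42583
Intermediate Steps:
R(A) = -4
L(M, o) = o*(6 + M) (L(M, o) = (6 + M)*o = o*(6 + M))
(R(0)/(-17750) + 2069/117)/4287 + L(-66, -219)/31159 = (-4/(-17750) + 2069/117)/4287 - 219*(6 - 66)/31159 = (-4*(-1/17750) + 2069*(1/117))*(1/4287) - 219*(-60)*(1/31159) = (2/8875 + 2069/117)*(1/4287) + 13140*(1/31159) = (18362609/1038375)*(1/4287) + 13140/31159 = 18362609/4451513625 + 13140/31159 = 59065049566331/138704713041375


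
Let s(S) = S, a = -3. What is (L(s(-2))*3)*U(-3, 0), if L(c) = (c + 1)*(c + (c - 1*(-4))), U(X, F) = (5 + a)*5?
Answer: 0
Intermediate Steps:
U(X, F) = 10 (U(X, F) = (5 - 3)*5 = 2*5 = 10)
L(c) = (1 + c)*(4 + 2*c) (L(c) = (1 + c)*(c + (c + 4)) = (1 + c)*(c + (4 + c)) = (1 + c)*(4 + 2*c))
(L(s(-2))*3)*U(-3, 0) = ((4 + 2*(-2)² + 6*(-2))*3)*10 = ((4 + 2*4 - 12)*3)*10 = ((4 + 8 - 12)*3)*10 = (0*3)*10 = 0*10 = 0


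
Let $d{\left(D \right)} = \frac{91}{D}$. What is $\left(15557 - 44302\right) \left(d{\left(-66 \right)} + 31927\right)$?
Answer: $- \frac{60568330795}{66} \approx -9.177 \cdot 10^{8}$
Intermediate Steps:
$\left(15557 - 44302\right) \left(d{\left(-66 \right)} + 31927\right) = \left(15557 - 44302\right) \left(\frac{91}{-66} + 31927\right) = - 28745 \left(91 \left(- \frac{1}{66}\right) + 31927\right) = - 28745 \left(- \frac{91}{66} + 31927\right) = \left(-28745\right) \frac{2107091}{66} = - \frac{60568330795}{66}$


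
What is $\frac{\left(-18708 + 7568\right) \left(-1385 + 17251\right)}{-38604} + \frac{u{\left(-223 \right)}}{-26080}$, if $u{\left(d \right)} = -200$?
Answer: $\frac{28809848375}{6292452} \approx 4578.5$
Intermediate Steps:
$\frac{\left(-18708 + 7568\right) \left(-1385 + 17251\right)}{-38604} + \frac{u{\left(-223 \right)}}{-26080} = \frac{\left(-18708 + 7568\right) \left(-1385 + 17251\right)}{-38604} - \frac{200}{-26080} = \left(-11140\right) 15866 \left(- \frac{1}{38604}\right) - - \frac{5}{652} = \left(-176747240\right) \left(- \frac{1}{38604}\right) + \frac{5}{652} = \frac{44186810}{9651} + \frac{5}{652} = \frac{28809848375}{6292452}$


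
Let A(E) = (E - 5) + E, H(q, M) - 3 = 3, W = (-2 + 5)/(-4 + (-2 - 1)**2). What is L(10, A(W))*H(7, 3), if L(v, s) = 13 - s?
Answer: 504/5 ≈ 100.80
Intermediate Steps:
W = 3/5 (W = 3/(-4 + (-3)**2) = 3/(-4 + 9) = 3/5 ≈ 0.60000)
H(q, M) = 6 (H(q, M) = 3 + 3 = 6)
A(E) = -5 + 2*E (A(E) = (-5 + E) + E = -5 + 2*E)
L(10, A(W))*H(7, 3) = (13 - (-5 + 2*(3/5)))*6 = (13 - (-5 + 6/5))*6 = (13 - 1*(-19/5))*6 = (13 + 19/5)*6 = (84/5)*6 = 504/5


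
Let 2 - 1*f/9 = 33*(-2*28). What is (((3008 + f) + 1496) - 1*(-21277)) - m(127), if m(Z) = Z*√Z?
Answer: 42431 - 127*√127 ≈ 41000.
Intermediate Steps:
m(Z) = Z^(3/2)
f = 16650 (f = 18 - 297*(-2*28) = 18 - 297*(-56) = 18 - 9*(-1848) = 18 + 16632 = 16650)
(((3008 + f) + 1496) - 1*(-21277)) - m(127) = (((3008 + 16650) + 1496) - 1*(-21277)) - 127^(3/2) = ((19658 + 1496) + 21277) - 127*√127 = (21154 + 21277) - 127*√127 = 42431 - 127*√127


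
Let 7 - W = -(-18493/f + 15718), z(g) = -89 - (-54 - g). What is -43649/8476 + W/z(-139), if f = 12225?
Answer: -5282520157/55305900 ≈ -95.515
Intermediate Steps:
z(g) = -35 + g (z(g) = -89 + (54 + g) = -35 + g)
W = 192219632/12225 (W = 7 - (-1)*(-18493/12225 + 15718) = 7 - (-1)*192134057/12225 = 7 - 1*(-192134057/12225) = 7 + 192134057/12225 = 192219632/12225 ≈ 15723.)
-43649/8476 + W/z(-139) = -43649/8476 + 192219632/(12225*(-35 - 139)) = -43649*1/8476 + (192219632/12225)/(-174) = -43649/8476 + (192219632/12225)*(-1/174) = -43649/8476 - 96109816/1063575 = -5282520157/55305900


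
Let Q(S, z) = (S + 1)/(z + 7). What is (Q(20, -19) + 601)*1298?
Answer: 1555653/2 ≈ 7.7783e+5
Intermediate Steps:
Q(S, z) = (1 + S)/(7 + z)
(Q(20, -19) + 601)*1298 = ((1 + 20)/(7 - 19) + 601)*1298 = (21/(-12) + 601)*1298 = (-1/12*21 + 601)*1298 = (-7/4 + 601)*1298 = (2397/4)*1298 = 1555653/2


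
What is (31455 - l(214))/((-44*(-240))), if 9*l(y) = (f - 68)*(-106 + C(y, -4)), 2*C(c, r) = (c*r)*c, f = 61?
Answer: -119597/31680 ≈ -3.7752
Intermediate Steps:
C(c, r) = r*c²/2 (C(c, r) = ((c*r)*c)/2 = (r*c²)/2 = r*c²/2)
l(y) = 742/9 + 14*y²/9 (l(y) = ((61 - 68)*(-106 + (½)*(-4)*y²))/9 = (-7*(-106 - 2*y²))/9 = (742 + 14*y²)/9 = 742/9 + 14*y²/9)
(31455 - l(214))/((-44*(-240))) = (31455 - (742/9 + (14/9)*214²))/((-44*(-240))) = (31455 - (742/9 + (14/9)*45796))/10560 = (31455 - (742/9 + 641144/9))*(1/10560) = (31455 - 1*213962/3)*(1/10560) = (31455 - 213962/3)*(1/10560) = -119597/3*1/10560 = -119597/31680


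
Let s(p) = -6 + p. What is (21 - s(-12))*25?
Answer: 975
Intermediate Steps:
(21 - s(-12))*25 = (21 - (-6 - 12))*25 = (21 - 1*(-18))*25 = (21 + 18)*25 = 39*25 = 975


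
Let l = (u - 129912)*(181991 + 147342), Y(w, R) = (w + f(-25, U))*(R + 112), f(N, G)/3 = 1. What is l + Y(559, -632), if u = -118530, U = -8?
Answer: -81820441426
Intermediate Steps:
f(N, G) = 3 (f(N, G) = 3*1 = 3)
Y(w, R) = (3 + w)*(112 + R) (Y(w, R) = (w + 3)*(R + 112) = (3 + w)*(112 + R))
l = -81820149186 (l = (-118530 - 129912)*(181991 + 147342) = -248442*329333 = -81820149186)
l + Y(559, -632) = -81820149186 + (336 + 3*(-632) + 112*559 - 632*559) = -81820149186 + (336 - 1896 + 62608 - 353288) = -81820149186 - 292240 = -81820441426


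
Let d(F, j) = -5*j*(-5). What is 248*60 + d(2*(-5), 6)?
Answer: 15030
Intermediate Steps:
d(F, j) = 25*j
248*60 + d(2*(-5), 6) = 248*60 + 25*6 = 14880 + 150 = 15030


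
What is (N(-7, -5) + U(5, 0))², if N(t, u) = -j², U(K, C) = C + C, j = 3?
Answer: 81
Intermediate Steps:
U(K, C) = 2*C
N(t, u) = -9 (N(t, u) = -1*3² = -1*9 = -9)
(N(-7, -5) + U(5, 0))² = (-9 + 2*0)² = (-9 + 0)² = (-9)² = 81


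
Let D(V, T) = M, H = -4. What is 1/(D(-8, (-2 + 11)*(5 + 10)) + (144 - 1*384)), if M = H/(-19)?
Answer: -19/4556 ≈ -0.0041703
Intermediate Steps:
M = 4/19 (M = -4/(-19) = -4*(-1/19) = 4/19 ≈ 0.21053)
D(V, T) = 4/19
1/(D(-8, (-2 + 11)*(5 + 10)) + (144 - 1*384)) = 1/(4/19 + (144 - 1*384)) = 1/(4/19 + (144 - 384)) = 1/(4/19 - 240) = 1/(-4556/19) = -19/4556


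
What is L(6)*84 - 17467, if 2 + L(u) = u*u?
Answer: -14611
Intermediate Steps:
L(u) = -2 + u² (L(u) = -2 + u*u = -2 + u²)
L(6)*84 - 17467 = (-2 + 6²)*84 - 17467 = (-2 + 36)*84 - 17467 = 34*84 - 17467 = 2856 - 17467 = -14611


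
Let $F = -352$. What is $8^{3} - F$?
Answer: $864$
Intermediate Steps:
$8^{3} - F = 8^{3} - -352 = 512 + 352 = 864$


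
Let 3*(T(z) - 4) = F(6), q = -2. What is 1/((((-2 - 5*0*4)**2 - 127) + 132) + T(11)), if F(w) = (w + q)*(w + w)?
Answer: 1/29 ≈ 0.034483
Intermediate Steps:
F(w) = 2*w*(-2 + w) (F(w) = (w - 2)*(w + w) = (-2 + w)*(2*w) = 2*w*(-2 + w))
T(z) = 20 (T(z) = 4 + (2*6*(-2 + 6))/3 = 4 + (2*6*4)/3 = 4 + (1/3)*48 = 4 + 16 = 20)
1/((((-2 - 5*0*4)**2 - 127) + 132) + T(11)) = 1/((((-2 - 5*0*4)**2 - 127) + 132) + 20) = 1/((((-2 + 0*4)**2 - 127) + 132) + 20) = 1/((((-2 + 0)**2 - 127) + 132) + 20) = 1/((((-2)**2 - 127) + 132) + 20) = 1/(((4 - 127) + 132) + 20) = 1/((-123 + 132) + 20) = 1/(9 + 20) = 1/29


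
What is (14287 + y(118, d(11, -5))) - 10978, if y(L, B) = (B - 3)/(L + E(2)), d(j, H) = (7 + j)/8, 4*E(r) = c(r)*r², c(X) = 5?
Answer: 542675/164 ≈ 3309.0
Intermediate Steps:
E(r) = 5*r²/4 (E(r) = (5*r²)/4 = 5*r²/4)
d(j, H) = 7/8 + j/8 (d(j, H) = (7 + j)*(⅛) = 7/8 + j/8)
y(L, B) = (-3 + B)/(5 + L) (y(L, B) = (B - 3)/(L + (5/4)*2²) = (-3 + B)/(L + (5/4)*4) = (-3 + B)/(L + 5) = (-3 + B)/(5 + L))
(14287 + y(118, d(11, -5))) - 10978 = (14287 + (-3 + (7/8 + (⅛)*11))/(5 + 118)) - 10978 = (14287 + (-3 + (7/8 + 11/8))/123) - 10978 = (14287 + (-3 + 9/4)/123) - 10978 = (14287 + (1/123)*(-¾)) - 10978 = (14287 - 1/164) - 10978 = 2343067/164 - 10978 = 542675/164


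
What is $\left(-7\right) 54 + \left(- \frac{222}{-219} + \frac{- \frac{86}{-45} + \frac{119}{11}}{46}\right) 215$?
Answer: $- \frac{33430097}{332442} \approx -100.56$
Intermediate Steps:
$\left(-7\right) 54 + \left(- \frac{222}{-219} + \frac{- \frac{86}{-45} + \frac{119}{11}}{46}\right) 215 = -378 + \left(\left(-222\right) \left(- \frac{1}{219}\right) + \left(\left(-86\right) \left(- \frac{1}{45}\right) + 119 \cdot \frac{1}{11}\right) \frac{1}{46}\right) 215 = -378 + \left(\frac{74}{73} + \left(\frac{86}{45} + \frac{119}{11}\right) \frac{1}{46}\right) 215 = -378 + \left(\frac{74}{73} + \frac{6301}{495} \cdot \frac{1}{46}\right) 215 = -378 + \left(\frac{74}{73} + \frac{6301}{22770}\right) 215 = -378 + \frac{2144953}{1662210} \cdot 215 = -378 + \frac{92232979}{332442} = - \frac{33430097}{332442}$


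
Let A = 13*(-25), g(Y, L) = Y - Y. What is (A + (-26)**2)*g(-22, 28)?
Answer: 0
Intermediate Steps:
g(Y, L) = 0
A = -325
(A + (-26)**2)*g(-22, 28) = (-325 + (-26)**2)*0 = (-325 + 676)*0 = 351*0 = 0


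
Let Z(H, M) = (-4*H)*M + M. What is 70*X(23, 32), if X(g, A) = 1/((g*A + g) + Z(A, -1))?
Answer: 35/443 ≈ 0.079007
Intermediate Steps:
Z(H, M) = M - 4*H*M (Z(H, M) = -4*H*M + M = M - 4*H*M)
X(g, A) = 1/(-1 + g + 4*A + A*g) (X(g, A) = 1/((g*A + g) - (1 - 4*A)) = 1/((A*g + g) + (-1 + 4*A)) = 1/((g + A*g) + (-1 + 4*A)) = 1/(-1 + g + 4*A + A*g))
70*X(23, 32) = 70/(-1 + 23 + 4*32 + 32*23) = 70/(-1 + 23 + 128 + 736) = 70/886 = 70*(1/886) = 35/443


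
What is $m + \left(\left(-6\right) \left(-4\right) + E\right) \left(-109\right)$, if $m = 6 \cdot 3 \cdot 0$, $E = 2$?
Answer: $-2834$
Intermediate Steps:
$m = 0$ ($m = 18 \cdot 0 = 0$)
$m + \left(\left(-6\right) \left(-4\right) + E\right) \left(-109\right) = 0 + \left(\left(-6\right) \left(-4\right) + 2\right) \left(-109\right) = 0 + \left(24 + 2\right) \left(-109\right) = 0 + 26 \left(-109\right) = 0 - 2834 = -2834$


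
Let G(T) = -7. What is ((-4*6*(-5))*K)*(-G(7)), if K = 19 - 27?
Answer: -6720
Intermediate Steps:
K = -8
((-4*6*(-5))*K)*(-G(7)) = ((-4*6*(-5))*(-8))*(-1*(-7)) = (-24*(-5)*(-8))*7 = (120*(-8))*7 = -960*7 = -6720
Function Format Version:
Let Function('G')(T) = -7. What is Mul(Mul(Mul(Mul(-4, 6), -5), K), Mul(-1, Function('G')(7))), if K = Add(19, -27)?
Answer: -6720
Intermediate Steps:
K = -8
Mul(Mul(Mul(Mul(-4, 6), -5), K), Mul(-1, Function('G')(7))) = Mul(Mul(Mul(Mul(-4, 6), -5), -8), Mul(-1, -7)) = Mul(Mul(Mul(-24, -5), -8), 7) = Mul(Mul(120, -8), 7) = Mul(-960, 7) = -6720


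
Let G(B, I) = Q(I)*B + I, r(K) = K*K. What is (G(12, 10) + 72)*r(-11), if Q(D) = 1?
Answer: 11374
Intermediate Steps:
r(K) = K²
G(B, I) = B + I (G(B, I) = 1*B + I = B + I)
(G(12, 10) + 72)*r(-11) = ((12 + 10) + 72)*(-11)² = (22 + 72)*121 = 94*121 = 11374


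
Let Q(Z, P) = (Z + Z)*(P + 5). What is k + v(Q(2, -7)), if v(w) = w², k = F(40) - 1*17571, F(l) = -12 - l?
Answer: -17559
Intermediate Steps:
Q(Z, P) = 2*Z*(5 + P) (Q(Z, P) = (2*Z)*(5 + P) = 2*Z*(5 + P))
k = -17623 (k = (-12 - 1*40) - 1*17571 = (-12 - 40) - 17571 = -52 - 17571 = -17623)
k + v(Q(2, -7)) = -17623 + (2*2*(5 - 7))² = -17623 + (2*2*(-2))² = -17623 + (-8)² = -17623 + 64 = -17559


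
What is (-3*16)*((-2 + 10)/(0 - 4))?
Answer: 96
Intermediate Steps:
(-3*16)*((-2 + 10)/(0 - 4)) = -384/(-4) = -384*(-1)/4 = -48*(-2) = 96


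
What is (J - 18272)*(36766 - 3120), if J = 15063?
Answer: -107970014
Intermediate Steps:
(J - 18272)*(36766 - 3120) = (15063 - 18272)*(36766 - 3120) = -3209*33646 = -107970014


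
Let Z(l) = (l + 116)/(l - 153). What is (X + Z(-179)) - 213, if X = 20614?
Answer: 6773195/332 ≈ 20401.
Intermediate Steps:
Z(l) = (116 + l)/(-153 + l)
(X + Z(-179)) - 213 = (20614 + (116 - 179)/(-153 - 179)) - 213 = (20614 - 63/(-332)) - 213 = (20614 - 1/332*(-63)) - 213 = (20614 + 63/332) - 213 = 6843911/332 - 213 = 6773195/332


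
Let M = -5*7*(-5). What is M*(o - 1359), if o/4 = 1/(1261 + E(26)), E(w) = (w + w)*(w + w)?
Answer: -188595085/793 ≈ -2.3782e+5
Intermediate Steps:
E(w) = 4*w**2 (E(w) = (2*w)*(2*w) = 4*w**2)
o = 4/3965 (o = 4/(1261 + 4*26**2) = 4/(1261 + 4*676) = 4/(1261 + 2704) = 4/3965 ≈ 0.0010088)
M = 175 (M = -35*(-5) = 175)
M*(o - 1359) = 175*(4/3965 - 1359) = 175*(-5388431/3965) = -188595085/793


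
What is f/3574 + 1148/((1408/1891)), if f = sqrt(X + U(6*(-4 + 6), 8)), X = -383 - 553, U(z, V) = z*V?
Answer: 542717/352 + I*sqrt(210)/1787 ≈ 1541.8 + 0.0081093*I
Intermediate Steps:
U(z, V) = V*z
X = -936
f = 2*I*sqrt(210) (f = sqrt(-936 + 8*(6*(-4 + 6))) = sqrt(-936 + 8*(6*2)) = sqrt(-936 + 8*12) = sqrt(-936 + 96) = sqrt(-840) = 2*I*sqrt(210) ≈ 28.983*I)
f/3574 + 1148/((1408/1891)) = (2*I*sqrt(210))/3574 + 1148/((1408/1891)) = (2*I*sqrt(210))*(1/3574) + 1148/((1408*(1/1891))) = I*sqrt(210)/1787 + 1148/(1408/1891) = I*sqrt(210)/1787 + 1148*(1891/1408) = I*sqrt(210)/1787 + 542717/352 = 542717/352 + I*sqrt(210)/1787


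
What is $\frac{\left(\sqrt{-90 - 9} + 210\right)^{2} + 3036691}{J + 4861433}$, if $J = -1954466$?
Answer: $\frac{3080692}{2906967} + \frac{60 i \sqrt{11}}{138427} \approx 1.0598 + 0.0014376 i$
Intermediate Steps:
$\frac{\left(\sqrt{-90 - 9} + 210\right)^{2} + 3036691}{J + 4861433} = \frac{\left(\sqrt{-90 - 9} + 210\right)^{2} + 3036691}{-1954466 + 4861433} = \frac{\left(\sqrt{-99} + 210\right)^{2} + 3036691}{2906967} = \left(\left(3 i \sqrt{11} + 210\right)^{2} + 3036691\right) \frac{1}{2906967} = \left(\left(210 + 3 i \sqrt{11}\right)^{2} + 3036691\right) \frac{1}{2906967} = \left(3036691 + \left(210 + 3 i \sqrt{11}\right)^{2}\right) \frac{1}{2906967} = \frac{433813}{415281} + \frac{\left(210 + 3 i \sqrt{11}\right)^{2}}{2906967}$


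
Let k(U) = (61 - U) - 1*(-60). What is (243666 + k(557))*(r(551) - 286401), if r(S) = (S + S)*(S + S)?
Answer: 225718169690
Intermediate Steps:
k(U) = 121 - U (k(U) = (61 - U) + 60 = 121 - U)
r(S) = 4*S² (r(S) = (2*S)*(2*S) = 4*S²)
(243666 + k(557))*(r(551) - 286401) = (243666 + (121 - 1*557))*(4*551² - 286401) = (243666 + (121 - 557))*(4*303601 - 286401) = (243666 - 436)*(1214404 - 286401) = 243230*928003 = 225718169690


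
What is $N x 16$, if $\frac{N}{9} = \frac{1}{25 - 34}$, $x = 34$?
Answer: $-544$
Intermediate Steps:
$N = -1$ ($N = \frac{9}{25 - 34} = \frac{9}{-9} = 9 \left(- \frac{1}{9}\right) = -1$)
$N x 16 = \left(-1\right) 34 \cdot 16 = \left(-34\right) 16 = -544$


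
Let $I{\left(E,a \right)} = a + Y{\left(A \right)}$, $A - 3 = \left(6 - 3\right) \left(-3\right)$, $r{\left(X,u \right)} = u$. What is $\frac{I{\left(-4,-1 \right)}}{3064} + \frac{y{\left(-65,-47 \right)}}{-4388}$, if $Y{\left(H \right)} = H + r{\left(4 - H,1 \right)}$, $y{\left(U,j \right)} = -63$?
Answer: $\frac{10419}{840302} \approx 0.012399$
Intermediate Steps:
$A = -6$ ($A = 3 + \left(6 - 3\right) \left(-3\right) = 3 + 3 \left(-3\right) = 3 - 9 = -6$)
$Y{\left(H \right)} = 1 + H$ ($Y{\left(H \right)} = H + 1 = 1 + H$)
$I{\left(E,a \right)} = -5 + a$ ($I{\left(E,a \right)} = a + \left(1 - 6\right) = a - 5 = -5 + a$)
$\frac{I{\left(-4,-1 \right)}}{3064} + \frac{y{\left(-65,-47 \right)}}{-4388} = \frac{-5 - 1}{3064} - \frac{63}{-4388} = \left(-6\right) \frac{1}{3064} - - \frac{63}{4388} = - \frac{3}{1532} + \frac{63}{4388} = \frac{10419}{840302}$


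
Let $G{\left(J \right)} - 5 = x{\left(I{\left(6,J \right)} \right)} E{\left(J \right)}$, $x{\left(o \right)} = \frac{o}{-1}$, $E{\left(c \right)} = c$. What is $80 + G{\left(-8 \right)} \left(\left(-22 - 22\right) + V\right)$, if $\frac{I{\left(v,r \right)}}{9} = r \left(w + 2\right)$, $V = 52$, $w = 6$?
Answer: $-36744$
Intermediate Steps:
$I{\left(v,r \right)} = 72 r$ ($I{\left(v,r \right)} = 9 r \left(6 + 2\right) = 9 r 8 = 9 \cdot 8 r = 72 r$)
$x{\left(o \right)} = - o$ ($x{\left(o \right)} = o \left(-1\right) = - o$)
$G{\left(J \right)} = 5 - 72 J^{2}$ ($G{\left(J \right)} = 5 + - 72 J J = 5 - 72 J^{2}$)
$80 + G{\left(-8 \right)} \left(\left(-22 - 22\right) + V\right) = 80 + \left(5 - 72 \left(-8\right)^{2}\right) \left(\left(-22 - 22\right) + 52\right) = 80 + \left(5 - 4608\right) \left(-44 + 52\right) = 80 + \left(5 - 4608\right) 8 = 80 - 36824 = -36744$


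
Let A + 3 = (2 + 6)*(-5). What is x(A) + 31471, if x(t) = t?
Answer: 31428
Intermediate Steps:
A = -43 (A = -3 + (2 + 6)*(-5) = -3 + 8*(-5) = -3 - 40 = -43)
x(A) + 31471 = -43 + 31471 = 31428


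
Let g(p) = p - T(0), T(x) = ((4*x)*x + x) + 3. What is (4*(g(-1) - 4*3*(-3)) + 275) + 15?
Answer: 418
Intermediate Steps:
T(x) = 3 + x + 4*x**2 (T(x) = (4*x**2 + x) + 3 = (x + 4*x**2) + 3 = 3 + x + 4*x**2)
g(p) = -3 + p (g(p) = p - (3 + 0 + 4*0**2) = p - (3 + 0 + 4*0) = p - (3 + 0 + 0) = p - 1*3 = p - 3 = -3 + p)
(4*(g(-1) - 4*3*(-3)) + 275) + 15 = (4*((-3 - 1) - 4*3*(-3)) + 275) + 15 = (4*(-4 - 12*(-3)) + 275) + 15 = (4*(-4 + 36) + 275) + 15 = (4*32 + 275) + 15 = (128 + 275) + 15 = 403 + 15 = 418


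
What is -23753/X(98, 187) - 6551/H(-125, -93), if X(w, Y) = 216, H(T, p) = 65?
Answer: -2958961/14040 ≈ -210.75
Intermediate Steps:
-23753/X(98, 187) - 6551/H(-125, -93) = -23753/216 - 6551/65 = -2958961/14040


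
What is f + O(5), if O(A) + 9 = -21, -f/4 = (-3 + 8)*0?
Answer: -30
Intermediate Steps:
f = 0 (f = -4*(-3 + 8)*0 = -20*0 = -4*0 = 0)
O(A) = -30 (O(A) = -9 - 21 = -30)
f + O(5) = 0 - 30 = -30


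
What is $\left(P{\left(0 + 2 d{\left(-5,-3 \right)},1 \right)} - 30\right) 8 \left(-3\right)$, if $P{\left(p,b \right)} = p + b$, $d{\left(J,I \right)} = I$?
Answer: $840$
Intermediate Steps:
$P{\left(p,b \right)} = b + p$
$\left(P{\left(0 + 2 d{\left(-5,-3 \right)},1 \right)} - 30\right) 8 \left(-3\right) = \left(\left(1 + \left(0 + 2 \left(-3\right)\right)\right) - 30\right) 8 \left(-3\right) = \left(\left(1 + \left(0 - 6\right)\right) - 30\right) \left(-24\right) = \left(\left(1 - 6\right) - 30\right) \left(-24\right) = \left(-5 - 30\right) \left(-24\right) = \left(-35\right) \left(-24\right) = 840$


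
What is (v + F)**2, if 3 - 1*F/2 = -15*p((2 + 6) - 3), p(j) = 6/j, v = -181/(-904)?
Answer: 1455346201/817216 ≈ 1780.9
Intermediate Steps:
v = 181/904 (v = -181*(-1/904) = 181/904 ≈ 0.20022)
F = 42 (F = 6 - (-30)*6/((2 + 6) - 3) = 6 - (-30)*6/(8 - 3) = 6 - (-30)*6/5 = 6 - 2*(-18) = 6 + 36 = 42)
(v + F)**2 = (181/904 + 42)**2 = (38149/904)**2 = 1455346201/817216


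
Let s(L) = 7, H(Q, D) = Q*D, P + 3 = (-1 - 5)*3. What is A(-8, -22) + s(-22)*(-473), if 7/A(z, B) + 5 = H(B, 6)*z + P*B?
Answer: -5009536/1513 ≈ -3311.0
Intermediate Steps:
P = -21 (P = -3 + (-1 - 5)*3 = -3 - 6*3 = -3 - 18 = -21)
H(Q, D) = D*Q
A(z, B) = 7/(-5 - 21*B + 6*B*z) (A(z, B) = 7/(-5 + ((6*B)*z - 21*B)) = 7/(-5 + (6*B*z - 21*B)) = 7/(-5 + (-21*B + 6*B*z)) = 7/(-5 - 21*B + 6*B*z))
A(-8, -22) + s(-22)*(-473) = 7/(-5 - 21*(-22) + 6*(-22)*(-8)) + 7*(-473) = 7/(-5 + 462 + 1056) - 3311 = 7/1513 - 3311 = -5009536/1513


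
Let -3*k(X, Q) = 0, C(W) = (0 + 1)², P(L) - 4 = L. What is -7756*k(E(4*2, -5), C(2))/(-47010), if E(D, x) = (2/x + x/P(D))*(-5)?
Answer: 0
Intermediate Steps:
P(L) = 4 + L
E(D, x) = -10/x - 5*x/(4 + D) (E(D, x) = (2/x + x/(4 + D))*(-5) = -10/x - 5*x/(4 + D))
C(W) = 1 (C(W) = 1² = 1)
k(X, Q) = 0 (k(X, Q) = -⅓*0 = 0)
-7756*k(E(4*2, -5), C(2))/(-47010) = -7756*0/(-47010) = 0*(-1/47010) = 0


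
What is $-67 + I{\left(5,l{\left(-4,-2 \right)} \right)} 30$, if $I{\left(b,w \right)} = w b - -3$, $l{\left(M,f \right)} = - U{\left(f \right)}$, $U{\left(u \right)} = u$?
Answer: $323$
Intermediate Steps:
$l{\left(M,f \right)} = - f$
$I{\left(b,w \right)} = 3 + b w$ ($I{\left(b,w \right)} = b w + 3 = 3 + b w$)
$-67 + I{\left(5,l{\left(-4,-2 \right)} \right)} 30 = -67 + \left(3 + 5 \left(\left(-1\right) \left(-2\right)\right)\right) 30 = -67 + \left(3 + 5 \cdot 2\right) 30 = -67 + \left(3 + 10\right) 30 = -67 + 13 \cdot 30 = -67 + 390 = 323$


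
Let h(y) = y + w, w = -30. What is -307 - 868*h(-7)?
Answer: 31809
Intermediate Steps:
h(y) = -30 + y (h(y) = y - 30 = -30 + y)
-307 - 868*h(-7) = -307 - 868*(-30 - 7) = -307 - 868*(-37) = -307 + 32116 = 31809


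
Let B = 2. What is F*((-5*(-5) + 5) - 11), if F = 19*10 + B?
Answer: 3648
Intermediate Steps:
F = 192 (F = 19*10 + 2 = 190 + 2 = 192)
F*((-5*(-5) + 5) - 11) = 192*((-5*(-5) + 5) - 11) = 192*((25 + 5) - 11) = 192*(30 - 11) = 192*19 = 3648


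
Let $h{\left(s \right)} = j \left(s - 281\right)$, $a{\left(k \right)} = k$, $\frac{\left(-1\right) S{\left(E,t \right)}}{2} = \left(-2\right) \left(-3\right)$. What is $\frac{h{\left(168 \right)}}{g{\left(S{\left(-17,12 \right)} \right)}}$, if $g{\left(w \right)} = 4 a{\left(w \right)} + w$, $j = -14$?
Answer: $- \frac{791}{30} \approx -26.367$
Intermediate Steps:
$S{\left(E,t \right)} = -12$ ($S{\left(E,t \right)} = - 2 \left(\left(-2\right) \left(-3\right)\right) = \left(-2\right) 6 = -12$)
$h{\left(s \right)} = 3934 - 14 s$ ($h{\left(s \right)} = - 14 \left(s - 281\right) = - 14 \left(-281 + s\right) = 3934 - 14 s$)
$g{\left(w \right)} = 5 w$ ($g{\left(w \right)} = 4 w + w = 5 w$)
$\frac{h{\left(168 \right)}}{g{\left(S{\left(-17,12 \right)} \right)}} = \frac{3934 - 2352}{5 \left(-12\right)} = \frac{3934 - 2352}{-60} = 1582 \left(- \frac{1}{60}\right) = - \frac{791}{30}$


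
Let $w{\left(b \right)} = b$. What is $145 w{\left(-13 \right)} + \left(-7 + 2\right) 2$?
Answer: $-1895$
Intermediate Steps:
$145 w{\left(-13 \right)} + \left(-7 + 2\right) 2 = 145 \left(-13\right) + \left(-7 + 2\right) 2 = -1885 - 10 = -1895$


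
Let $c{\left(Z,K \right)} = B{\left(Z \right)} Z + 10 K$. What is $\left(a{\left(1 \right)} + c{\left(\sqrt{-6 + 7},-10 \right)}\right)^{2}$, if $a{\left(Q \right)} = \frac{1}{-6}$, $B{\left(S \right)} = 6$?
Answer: $\frac{319225}{36} \approx 8867.4$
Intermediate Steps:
$c{\left(Z,K \right)} = 6 Z + 10 K$
$a{\left(Q \right)} = - \frac{1}{6}$
$\left(a{\left(1 \right)} + c{\left(\sqrt{-6 + 7},-10 \right)}\right)^{2} = \left(- \frac{1}{6} + \left(6 \sqrt{-6 + 7} + 10 \left(-10\right)\right)\right)^{2} = \left(- \frac{1}{6} - \left(100 - 6 \sqrt{1}\right)\right)^{2} = \left(- \frac{1}{6} + \left(6 \cdot 1 - 100\right)\right)^{2} = \left(- \frac{1}{6} + \left(6 - 100\right)\right)^{2} = \left(- \frac{1}{6} - 94\right)^{2} = \left(- \frac{565}{6}\right)^{2} = \frac{319225}{36}$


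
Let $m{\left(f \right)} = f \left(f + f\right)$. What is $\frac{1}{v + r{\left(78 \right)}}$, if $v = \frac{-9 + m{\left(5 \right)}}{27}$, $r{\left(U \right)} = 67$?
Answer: $\frac{27}{1850} \approx 0.014595$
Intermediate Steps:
$m{\left(f \right)} = 2 f^{2}$ ($m{\left(f \right)} = f 2 f = 2 f^{2}$)
$v = \frac{41}{27}$ ($v = \frac{-9 + 2 \cdot 5^{2}}{27} = \frac{-9 + 2 \cdot 25}{27} = \frac{-9 + 50}{27} = \frac{1}{27} \cdot 41 = \frac{41}{27} \approx 1.5185$)
$\frac{1}{v + r{\left(78 \right)}} = \frac{1}{\frac{41}{27} + 67} = \frac{1}{\frac{1850}{27}} = \frac{27}{1850}$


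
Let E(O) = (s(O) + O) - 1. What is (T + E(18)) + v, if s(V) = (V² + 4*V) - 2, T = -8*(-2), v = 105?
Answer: 532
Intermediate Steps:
T = 16
s(V) = -2 + V² + 4*V
E(O) = -3 + O² + 5*O (E(O) = ((-2 + O² + 4*O) + O) - 1 = (-2 + O² + 5*O) - 1 = -3 + O² + 5*O)
(T + E(18)) + v = (16 + (-3 + 18² + 5*18)) + 105 = (16 + (-3 + 324 + 90)) + 105 = (16 + 411) + 105 = 427 + 105 = 532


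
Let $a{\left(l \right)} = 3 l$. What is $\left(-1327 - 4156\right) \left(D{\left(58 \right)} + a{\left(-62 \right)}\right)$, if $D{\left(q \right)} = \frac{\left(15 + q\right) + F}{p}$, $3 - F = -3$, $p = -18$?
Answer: $\frac{18790241}{18} \approx 1.0439 \cdot 10^{6}$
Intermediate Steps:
$F = 6$ ($F = 3 - -3 = 3 + 3 = 6$)
$D{\left(q \right)} = - \frac{7}{6} - \frac{q}{18}$ ($D{\left(q \right)} = \frac{\left(15 + q\right) + 6}{-18} = \left(21 + q\right) \left(- \frac{1}{18}\right) = - \frac{7}{6} - \frac{q}{18}$)
$\left(-1327 - 4156\right) \left(D{\left(58 \right)} + a{\left(-62 \right)}\right) = \left(-1327 - 4156\right) \left(\left(- \frac{7}{6} - \frac{29}{9}\right) + 3 \left(-62\right)\right) = - 5483 \left(\left(- \frac{7}{6} - \frac{29}{9}\right) - 186\right) = - 5483 \left(- \frac{79}{18} - 186\right) = \left(-5483\right) \left(- \frac{3427}{18}\right) = \frac{18790241}{18}$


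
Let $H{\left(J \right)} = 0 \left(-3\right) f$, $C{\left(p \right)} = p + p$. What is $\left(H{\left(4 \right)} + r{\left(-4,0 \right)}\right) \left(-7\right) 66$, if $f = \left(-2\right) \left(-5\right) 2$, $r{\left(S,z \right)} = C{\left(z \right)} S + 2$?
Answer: $-924$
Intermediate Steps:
$C{\left(p \right)} = 2 p$
$r{\left(S,z \right)} = 2 + 2 S z$ ($r{\left(S,z \right)} = 2 z S + 2 = 2 S z + 2 = 2 + 2 S z$)
$f = 20$ ($f = 10 \cdot 2 = 20$)
$H{\left(J \right)} = 0$ ($H{\left(J \right)} = 0 \left(-3\right) 20 = 0 \cdot 20 = 0$)
$\left(H{\left(4 \right)} + r{\left(-4,0 \right)}\right) \left(-7\right) 66 = \left(0 + \left(2 + 2 \left(-4\right) 0\right)\right) \left(-7\right) 66 = \left(0 + \left(2 + 0\right)\right) \left(-7\right) 66 = \left(0 + 2\right) \left(-7\right) 66 = 2 \left(-7\right) 66 = \left(-14\right) 66 = -924$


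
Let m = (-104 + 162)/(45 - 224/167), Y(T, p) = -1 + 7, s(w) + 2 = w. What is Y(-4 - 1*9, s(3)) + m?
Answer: 53432/7291 ≈ 7.3285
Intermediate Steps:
s(w) = -2 + w
Y(T, p) = 6
m = 9686/7291 (m = 58/(45 - 224*1/167) = 58/(45 - 224/167) = 58/(7291/167) = 58*(167/7291) = 9686/7291 ≈ 1.3285)
Y(-4 - 1*9, s(3)) + m = 6 + 9686/7291 = 53432/7291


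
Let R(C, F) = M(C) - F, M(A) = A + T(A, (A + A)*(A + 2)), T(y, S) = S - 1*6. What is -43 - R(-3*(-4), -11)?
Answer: -396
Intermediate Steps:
T(y, S) = -6 + S (T(y, S) = S - 6 = -6 + S)
M(A) = -6 + A + 2*A*(2 + A) (M(A) = A + (-6 + (A + A)*(A + 2)) = A + (-6 + (2*A)*(2 + A)) = A + (-6 + 2*A*(2 + A)) = -6 + A + 2*A*(2 + A))
R(C, F) = -6 + C - F + 2*C*(2 + C) (R(C, F) = (-6 + C + 2*C*(2 + C)) - F = -6 + C - F + 2*C*(2 + C))
-43 - R(-3*(-4), -11) = -43 - (-6 - 3*(-4) - 1*(-11) + 2*(-3*(-4))*(2 - 3*(-4))) = -43 - (-6 + 12 + 11 + 2*12*(2 + 12)) = -43 - (-6 + 12 + 11 + 2*12*14) = -43 - (-6 + 12 + 11 + 336) = -43 - 1*353 = -43 - 353 = -396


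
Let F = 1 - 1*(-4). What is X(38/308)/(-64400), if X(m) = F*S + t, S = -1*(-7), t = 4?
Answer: -39/64400 ≈ -0.00060559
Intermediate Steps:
S = 7
F = 5 (F = 1 + 4 = 5)
X(m) = 39 (X(m) = 5*7 + 4 = 35 + 4 = 39)
X(38/308)/(-64400) = 39/(-64400) = 39*(-1/64400) = -39/64400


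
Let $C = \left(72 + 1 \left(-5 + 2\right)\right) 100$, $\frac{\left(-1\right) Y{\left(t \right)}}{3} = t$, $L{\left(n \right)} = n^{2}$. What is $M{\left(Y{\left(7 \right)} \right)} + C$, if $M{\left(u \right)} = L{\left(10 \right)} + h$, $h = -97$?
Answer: $6903$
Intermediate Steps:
$Y{\left(t \right)} = - 3 t$
$M{\left(u \right)} = 3$ ($M{\left(u \right)} = 10^{2} - 97 = 100 - 97 = 3$)
$C = 6900$ ($C = \left(72 + 1 \left(-3\right)\right) 100 = \left(72 - 3\right) 100 = 69 \cdot 100 = 6900$)
$M{\left(Y{\left(7 \right)} \right)} + C = 3 + 6900 = 6903$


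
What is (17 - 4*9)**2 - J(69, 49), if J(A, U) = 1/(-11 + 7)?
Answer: 1445/4 ≈ 361.25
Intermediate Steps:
J(A, U) = -1/4 (J(A, U) = 1/(-4) = -1/4)
(17 - 4*9)**2 - J(69, 49) = (17 - 4*9)**2 - 1*(-1/4) = (17 - 36)**2 + 1/4 = (-19)**2 + 1/4 = 361 + 1/4 = 1445/4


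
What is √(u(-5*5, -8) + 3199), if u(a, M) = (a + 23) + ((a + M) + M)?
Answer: 2*√789 ≈ 56.178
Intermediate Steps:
u(a, M) = 23 + 2*M + 2*a (u(a, M) = (23 + a) + ((M + a) + M) = (23 + a) + (a + 2*M) = 23 + 2*M + 2*a)
√(u(-5*5, -8) + 3199) = √((23 + 2*(-8) + 2*(-5*5)) + 3199) = √((23 - 16 + 2*(-25)) + 3199) = √((23 - 16 - 50) + 3199) = √(-43 + 3199) = √3156 = 2*√789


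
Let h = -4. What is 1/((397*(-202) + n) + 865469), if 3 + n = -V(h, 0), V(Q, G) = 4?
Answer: 1/785268 ≈ 1.2735e-6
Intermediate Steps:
n = -7 (n = -3 - 1*4 = -3 - 4 = -7)
1/((397*(-202) + n) + 865469) = 1/((397*(-202) - 7) + 865469) = 1/((-80194 - 7) + 865469) = 1/(-80201 + 865469) = 1/785268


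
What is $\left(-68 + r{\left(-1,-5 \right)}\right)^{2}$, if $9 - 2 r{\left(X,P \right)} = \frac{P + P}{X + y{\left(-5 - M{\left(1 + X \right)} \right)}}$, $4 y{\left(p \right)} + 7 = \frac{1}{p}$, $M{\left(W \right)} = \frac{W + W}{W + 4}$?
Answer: $\frac{208849}{49} \approx 4262.2$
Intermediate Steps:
$M{\left(W \right)} = \frac{2 W}{4 + W}$
$y{\left(p \right)} = - \frac{7}{4} + \frac{1}{4 p}$
$r{\left(X,P \right)} = \frac{9}{2} - \frac{P}{X + \frac{36 + \frac{14 \left(1 + X\right)}{5 + X}}{4 \left(-5 - \frac{2 \left(1 + X\right)}{5 + X}\right)}}$ ($r{\left(X,P \right)} = \frac{9}{2} - \frac{\left(P + P\right) \frac{1}{X + \frac{1 - 7 \left(-5 - \frac{2 \left(1 + X\right)}{4 + \left(1 + X\right)}\right)}{4 \left(-5 - \frac{2 \left(1 + X\right)}{4 + \left(1 + X\right)}\right)}}}{2} = \frac{9}{2} - \frac{2 P \frac{1}{X + \frac{1 - 7 \left(-5 - \frac{2 \left(1 + X\right)}{5 + X}\right)}{4 \left(-5 - \frac{2 \left(1 + X\right)}{5 + X}\right)}}}{2} = \frac{9}{2} - \frac{2 P \frac{1}{X + \frac{1 + \left(35 + \frac{14 \left(1 + X\right)}{5 + X}\right)}{4 \left(-5 - \frac{2 \left(1 + X\right)}{5 + X}\right)}}}{2} = \frac{9}{2} - \frac{2 P \frac{1}{X + \frac{36 + \frac{14 \left(1 + X\right)}{5 + X}}{4 \left(-5 - \frac{2 \left(1 + X\right)}{5 + X}\right)}}}{2} = \frac{9}{2} - \frac{P}{X + \frac{36 + \frac{14 \left(1 + X\right)}{5 + X}}{4 \left(-5 - \frac{2 \left(1 + X\right)}{5 + X}\right)}}$)
$\left(-68 + r{\left(-1,-5 \right)}\right)^{2} = \left(-68 + \frac{-873 - -540 + 126 \left(-1\right)^{2} + 261 \left(-1\right) - \left(-140\right) \left(-1\right)}{2 \left(-97 + 14 \left(-1\right)^{2} + 29 \left(-1\right)\right)}\right)^{2} = \left(-68 + \frac{-873 + 540 + 126 \cdot 1 - 261 - 140}{2 \left(-97 + 14 \cdot 1 - 29\right)}\right)^{2} = \left(-68 + \frac{-873 + 540 + 126 - 261 - 140}{2 \left(-97 + 14 - 29\right)}\right)^{2} = \left(-68 + \frac{1}{2} \frac{1}{-112} \left(-608\right)\right)^{2} = \left(-68 + \frac{1}{2} \left(- \frac{1}{112}\right) \left(-608\right)\right)^{2} = \left(-68 + \frac{19}{7}\right)^{2} = \left(- \frac{457}{7}\right)^{2} = \frac{208849}{49}$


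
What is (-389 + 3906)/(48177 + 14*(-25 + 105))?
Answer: 3517/49297 ≈ 0.071343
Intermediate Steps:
(-389 + 3906)/(48177 + 14*(-25 + 105)) = 3517/(48177 + 14*80) = 3517/(48177 + 1120) = 3517/49297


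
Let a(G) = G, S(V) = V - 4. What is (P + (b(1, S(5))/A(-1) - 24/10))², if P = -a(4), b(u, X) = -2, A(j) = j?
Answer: 484/25 ≈ 19.360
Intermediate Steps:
S(V) = -4 + V
P = -4 (P = -1*4 = -4)
(P + (b(1, S(5))/A(-1) - 24/10))² = (-4 + (-2/(-1) - 24/10))² = (-4 + (-2*(-1) - 24*⅒))² = (-4 + (2 - 12/5))² = (-4 - ⅖)² = (-22/5)² = 484/25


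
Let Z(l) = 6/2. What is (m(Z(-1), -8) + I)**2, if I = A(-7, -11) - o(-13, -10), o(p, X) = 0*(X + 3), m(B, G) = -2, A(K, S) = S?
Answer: 169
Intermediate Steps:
Z(l) = 3 (Z(l) = 6*(1/2) = 3)
o(p, X) = 0 (o(p, X) = 0*(3 + X) = 0)
I = -11 (I = -11 - 1*0 = -11 + 0 = -11)
(m(Z(-1), -8) + I)**2 = (-2 - 11)**2 = (-13)**2 = 169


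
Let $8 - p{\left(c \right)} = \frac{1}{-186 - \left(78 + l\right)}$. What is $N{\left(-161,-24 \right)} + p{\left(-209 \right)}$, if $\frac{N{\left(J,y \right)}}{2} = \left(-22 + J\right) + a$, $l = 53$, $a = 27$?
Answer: $- \frac{96367}{317} \approx -304.0$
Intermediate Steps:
$N{\left(J,y \right)} = 10 + 2 J$ ($N{\left(J,y \right)} = 2 \left(\left(-22 + J\right) + 27\right) = 2 \left(5 + J\right) = 10 + 2 J$)
$p{\left(c \right)} = \frac{2537}{317}$ ($p{\left(c \right)} = 8 - \frac{1}{-186 - 131} = 8 - \frac{1}{-317} = 8 - - \frac{1}{317} = 8 + \frac{1}{317} = \frac{2537}{317}$)
$N{\left(-161,-24 \right)} + p{\left(-209 \right)} = \left(10 + 2 \left(-161\right)\right) + \frac{2537}{317} = \left(10 - 322\right) + \frac{2537}{317} = -312 + \frac{2537}{317} = - \frac{96367}{317}$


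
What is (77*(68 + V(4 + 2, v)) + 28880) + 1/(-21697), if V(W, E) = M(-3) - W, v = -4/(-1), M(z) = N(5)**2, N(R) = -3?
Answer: 745226858/21697 ≈ 34347.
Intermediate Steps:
M(z) = 9 (M(z) = (-3)**2 = 9)
v = 4 (v = -4*(-1) = 4)
V(W, E) = 9 - W
(77*(68 + V(4 + 2, v)) + 28880) + 1/(-21697) = (77*(68 + (9 - (4 + 2))) + 28880) + 1/(-21697) = (77*(68 + (9 - 1*6)) + 28880) - 1/21697 = (77*(68 + (9 - 6)) + 28880) - 1/21697 = (77*(68 + 3) + 28880) - 1/21697 = (77*71 + 28880) - 1/21697 = (5467 + 28880) - 1/21697 = 34347 - 1/21697 = 745226858/21697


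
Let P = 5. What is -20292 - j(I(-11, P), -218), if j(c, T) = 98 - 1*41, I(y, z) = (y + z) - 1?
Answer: -20349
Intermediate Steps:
I(y, z) = -1 + y + z
j(c, T) = 57 (j(c, T) = 98 - 41 = 57)
-20292 - j(I(-11, P), -218) = -20292 - 1*57 = -20292 - 57 = -20349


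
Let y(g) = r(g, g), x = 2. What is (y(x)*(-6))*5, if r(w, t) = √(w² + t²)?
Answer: -60*√2 ≈ -84.853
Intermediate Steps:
r(w, t) = √(t² + w²)
y(g) = √2*√(g²) (y(g) = √(g² + g²) = √(2*g²) = √2*√(g²))
(y(x)*(-6))*5 = ((√2*√(2²))*(-6))*5 = ((√2*√4)*(-6))*5 = ((√2*2)*(-6))*5 = ((2*√2)*(-6))*5 = -12*√2*5 = -60*√2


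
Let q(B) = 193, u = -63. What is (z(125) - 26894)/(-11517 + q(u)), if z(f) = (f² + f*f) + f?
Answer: -4481/11324 ≈ -0.39571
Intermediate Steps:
z(f) = f + 2*f² (z(f) = (f² + f²) + f = 2*f² + f = f + 2*f²)
(z(125) - 26894)/(-11517 + q(u)) = (125*(1 + 2*125) - 26894)/(-11517 + 193) = (125*(1 + 250) - 26894)/(-11324) = (125*251 - 26894)*(-1/11324) = (31375 - 26894)*(-1/11324) = 4481*(-1/11324) = -4481/11324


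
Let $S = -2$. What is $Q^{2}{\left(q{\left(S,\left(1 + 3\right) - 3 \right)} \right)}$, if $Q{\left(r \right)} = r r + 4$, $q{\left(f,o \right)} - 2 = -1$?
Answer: $25$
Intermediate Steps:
$q{\left(f,o \right)} = 1$ ($q{\left(f,o \right)} = 2 - 1 = 1$)
$Q{\left(r \right)} = 4 + r^{2}$ ($Q{\left(r \right)} = r^{2} + 4 = 4 + r^{2}$)
$Q^{2}{\left(q{\left(S,\left(1 + 3\right) - 3 \right)} \right)} = \left(4 + 1^{2}\right)^{2} = \left(4 + 1\right)^{2} = 5^{2} = 25$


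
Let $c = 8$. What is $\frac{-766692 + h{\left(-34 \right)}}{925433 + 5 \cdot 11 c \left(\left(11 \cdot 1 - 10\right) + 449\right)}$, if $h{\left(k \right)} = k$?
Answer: $- \frac{766726}{1123433} \approx -0.68248$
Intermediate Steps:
$\frac{-766692 + h{\left(-34 \right)}}{925433 + 5 \cdot 11 c \left(\left(11 \cdot 1 - 10\right) + 449\right)} = \frac{-766692 - 34}{925433 + 5 \cdot 11 \cdot 8 \left(\left(11 \cdot 1 - 10\right) + 449\right)} = - \frac{766726}{925433 + 55 \cdot 8 \left(\left(11 - 10\right) + 449\right)} = - \frac{766726}{925433 + 440 \left(1 + 449\right)} = - \frac{766726}{925433 + 440 \cdot 450} = - \frac{766726}{925433 + 198000} = - \frac{766726}{1123433}$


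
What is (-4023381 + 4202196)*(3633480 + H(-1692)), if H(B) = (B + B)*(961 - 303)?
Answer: 251558372520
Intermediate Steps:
H(B) = 1316*B (H(B) = (2*B)*658 = 1316*B)
(-4023381 + 4202196)*(3633480 + H(-1692)) = (-4023381 + 4202196)*(3633480 + 1316*(-1692)) = 178815*(3633480 - 2226672) = 178815*1406808 = 251558372520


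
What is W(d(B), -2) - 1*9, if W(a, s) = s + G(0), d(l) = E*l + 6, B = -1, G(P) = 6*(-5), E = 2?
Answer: -41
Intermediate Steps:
G(P) = -30
d(l) = 6 + 2*l (d(l) = 2*l + 6 = 6 + 2*l)
W(a, s) = -30 + s (W(a, s) = s - 30 = -30 + s)
W(d(B), -2) - 1*9 = (-30 - 2) - 1*9 = -32 - 9 = -41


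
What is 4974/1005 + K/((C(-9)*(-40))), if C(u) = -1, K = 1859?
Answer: 137817/2680 ≈ 51.424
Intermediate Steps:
4974/1005 + K/((C(-9)*(-40))) = 4974/1005 + 1859/((-1*(-40))) = 4974*(1/1005) + 1859/40 = 1658/335 + 1859*(1/40) = 1658/335 + 1859/40 = 137817/2680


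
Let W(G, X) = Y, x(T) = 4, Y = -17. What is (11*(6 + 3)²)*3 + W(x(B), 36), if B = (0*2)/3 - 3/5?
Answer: 2656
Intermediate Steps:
B = -⅗ (B = 0*(⅓) - 3*⅕ = 0 - ⅗ = -⅗ ≈ -0.60000)
W(G, X) = -17
(11*(6 + 3)²)*3 + W(x(B), 36) = (11*(6 + 3)²)*3 - 17 = (11*9²)*3 - 17 = (11*81)*3 - 17 = 891*3 - 17 = 2673 - 17 = 2656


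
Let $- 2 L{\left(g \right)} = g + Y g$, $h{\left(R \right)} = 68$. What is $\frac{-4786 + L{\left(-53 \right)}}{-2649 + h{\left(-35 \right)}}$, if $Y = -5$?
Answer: $\frac{4892}{2581} \approx 1.8954$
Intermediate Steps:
$L{\left(g \right)} = 2 g$ ($L{\left(g \right)} = - \frac{g - 5 g}{2} = - \frac{\left(-4\right) g}{2} = 2 g$)
$\frac{-4786 + L{\left(-53 \right)}}{-2649 + h{\left(-35 \right)}} = \frac{-4786 + 2 \left(-53\right)}{-2649 + 68} = \frac{-4786 - 106}{-2581} = \left(-4892\right) \left(- \frac{1}{2581}\right) = \frac{4892}{2581}$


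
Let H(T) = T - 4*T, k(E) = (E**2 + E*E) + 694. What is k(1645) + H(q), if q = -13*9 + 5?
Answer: 5413080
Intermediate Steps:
q = -112 (q = -117 + 5 = -112)
k(E) = 694 + 2*E**2 (k(E) = (E**2 + E**2) + 694 = 2*E**2 + 694 = 694 + 2*E**2)
H(T) = -3*T
k(1645) + H(q) = (694 + 2*1645**2) - 3*(-112) = (694 + 2*2706025) + 336 = (694 + 5412050) + 336 = 5412744 + 336 = 5413080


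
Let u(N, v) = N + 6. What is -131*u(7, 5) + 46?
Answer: -1657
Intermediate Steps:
u(N, v) = 6 + N
-131*u(7, 5) + 46 = -131*(6 + 7) + 46 = -131*13 + 46 = -1703 + 46 = -1657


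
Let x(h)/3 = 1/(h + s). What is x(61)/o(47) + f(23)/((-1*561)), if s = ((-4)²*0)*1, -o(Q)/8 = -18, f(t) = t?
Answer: -22261/547536 ≈ -0.040657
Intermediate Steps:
o(Q) = 144 (o(Q) = -8*(-18) = 144)
s = 0 (s = (16*0)*1 = 0*1 = 0)
x(h) = 3/h (x(h) = 3/(h + 0) = 3/h)
x(61)/o(47) + f(23)/((-1*561)) = (3/61)/144 + 23/((-1*561)) = (3*(1/61))*(1/144) + 23/(-561) = (3/61)*(1/144) + 23*(-1/561) = 1/2928 - 23/561 = -22261/547536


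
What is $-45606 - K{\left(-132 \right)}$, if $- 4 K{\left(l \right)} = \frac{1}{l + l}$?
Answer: $- \frac{48159937}{1056} \approx -45606.0$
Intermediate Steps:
$K{\left(l \right)} = - \frac{1}{8 l}$ ($K{\left(l \right)} = - \frac{1}{4 \left(l + l\right)} = - \frac{1}{4 \cdot 2 l} = - \frac{\frac{1}{2} \frac{1}{l}}{4} = - \frac{1}{8 l}$)
$-45606 - K{\left(-132 \right)} = -45606 - - \frac{1}{8 \left(-132\right)} = -45606 - \left(- \frac{1}{8}\right) \left(- \frac{1}{132}\right) = -45606 - \frac{1}{1056} = - \frac{48159937}{1056}$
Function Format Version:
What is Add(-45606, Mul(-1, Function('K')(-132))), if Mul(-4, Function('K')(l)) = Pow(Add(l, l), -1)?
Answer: Rational(-48159937, 1056) ≈ -45606.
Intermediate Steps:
Function('K')(l) = Mul(Rational(-1, 8), Pow(l, -1)) (Function('K')(l) = Mul(Rational(-1, 4), Pow(Add(l, l), -1)) = Mul(Rational(-1, 4), Pow(Mul(2, l), -1)) = Mul(Rational(-1, 4), Mul(Rational(1, 2), Pow(l, -1))) = Mul(Rational(-1, 8), Pow(l, -1)))
Add(-45606, Mul(-1, Function('K')(-132))) = Add(-45606, Mul(-1, Mul(Rational(-1, 8), Pow(-132, -1)))) = Add(-45606, Mul(-1, Mul(Rational(-1, 8), Rational(-1, 132)))) = Add(-45606, Mul(-1, Rational(1, 1056))) = Add(-45606, Rational(-1, 1056)) = Rational(-48159937, 1056)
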